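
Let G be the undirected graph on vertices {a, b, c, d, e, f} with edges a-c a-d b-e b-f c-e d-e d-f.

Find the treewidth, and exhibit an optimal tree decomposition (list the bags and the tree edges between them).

Treewidth 2.
One such decomposition:
Bags: B1 = {a, c, d}  B2 = {c, d, e}  B3 = {d, e, f}  B4 = {b, e, f}
Tree: B1–B2, B2–B3, B3–B4

The largest bag has 3 vertices, giving width 2; this decomposition certifies tw(G) ≤ 2. The edges a–c–e–d–a form a cycle, so G is not a tree and its treewidth is at least 2. The upper and lower bounds meet at 2, so that is the treewidth.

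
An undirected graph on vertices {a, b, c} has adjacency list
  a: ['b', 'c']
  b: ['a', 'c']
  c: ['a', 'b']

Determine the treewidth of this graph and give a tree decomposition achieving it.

Treewidth 2.
One optimal decomposition is:
Bags: B1 = {a, b, c}
Tree: (single bag)

A single bag containing all 3 vertices is trivially a valid decomposition of width 2. For the lower bound, the 3 vertices {a, b, c} are pairwise adjacent, and any tree decomposition puts a clique entirely inside one bag — forcing width ≥ 2. Therefore the treewidth is 2.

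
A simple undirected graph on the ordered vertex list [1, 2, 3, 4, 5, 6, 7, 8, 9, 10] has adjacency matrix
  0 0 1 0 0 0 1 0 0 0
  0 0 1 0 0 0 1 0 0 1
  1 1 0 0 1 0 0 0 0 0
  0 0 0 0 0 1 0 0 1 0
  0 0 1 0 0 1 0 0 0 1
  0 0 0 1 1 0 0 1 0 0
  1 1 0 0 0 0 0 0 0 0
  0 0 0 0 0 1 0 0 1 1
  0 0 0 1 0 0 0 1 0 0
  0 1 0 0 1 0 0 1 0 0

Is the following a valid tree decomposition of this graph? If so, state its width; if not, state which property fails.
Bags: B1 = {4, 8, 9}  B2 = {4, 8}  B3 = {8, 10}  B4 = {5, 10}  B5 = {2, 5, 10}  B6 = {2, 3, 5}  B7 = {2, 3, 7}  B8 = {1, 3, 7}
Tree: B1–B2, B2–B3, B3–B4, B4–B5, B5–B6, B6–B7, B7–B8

A tree decomposition must satisfy three properties: every vertex lies in some bag; for every edge, both endpoints lie together in some bag; and for every vertex, the bags containing it form a connected subtree. Here vertex 6 appears in no bag, so the decomposition is invalid.

No — vertex 6 appears in no bag.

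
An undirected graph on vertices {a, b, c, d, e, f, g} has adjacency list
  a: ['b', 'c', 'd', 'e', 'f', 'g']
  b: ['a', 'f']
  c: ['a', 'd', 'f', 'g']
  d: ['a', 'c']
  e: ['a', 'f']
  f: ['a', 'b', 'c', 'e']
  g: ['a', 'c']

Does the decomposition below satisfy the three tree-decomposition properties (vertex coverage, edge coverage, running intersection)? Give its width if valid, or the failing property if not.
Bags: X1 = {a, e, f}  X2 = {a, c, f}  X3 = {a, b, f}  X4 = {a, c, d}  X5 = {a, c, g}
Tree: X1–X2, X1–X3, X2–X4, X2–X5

Yes; width 2.

Checking the three conditions: (i) the bags cover all of {a, b, c, d, e, f, g}; (ii) for each edge, some bag contains both endpoints; (iii) the bags containing any fixed vertex form a subtree. All hold, so the decomposition is valid with width 3 − 1 = 2.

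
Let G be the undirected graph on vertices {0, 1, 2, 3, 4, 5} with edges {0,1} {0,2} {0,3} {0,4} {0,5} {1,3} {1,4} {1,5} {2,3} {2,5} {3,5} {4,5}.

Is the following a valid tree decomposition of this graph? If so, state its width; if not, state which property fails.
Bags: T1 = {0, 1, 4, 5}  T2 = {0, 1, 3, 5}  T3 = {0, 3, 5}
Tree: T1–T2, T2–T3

No — vertex 2 appears in no bag.

A tree decomposition must satisfy three properties: every vertex lies in some bag; for every edge, both endpoints lie together in some bag; and for every vertex, the bags containing it form a connected subtree. Here vertex 2 appears in no bag, so the decomposition is invalid.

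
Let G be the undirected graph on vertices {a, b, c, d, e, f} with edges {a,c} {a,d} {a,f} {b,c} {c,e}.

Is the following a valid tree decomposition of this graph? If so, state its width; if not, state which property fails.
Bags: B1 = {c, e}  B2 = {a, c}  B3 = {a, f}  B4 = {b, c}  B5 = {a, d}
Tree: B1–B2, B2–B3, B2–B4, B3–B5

Yes; width 1.

Vertex coverage: the bags together contain {a, b, c, d, e, f}, the full vertex set. Edge coverage: each edge of G has both endpoints in at least one bag. Running intersection: for every vertex, the bags containing it form a connected subtree. All three properties hold, so this is a valid tree decomposition of width max|bag| − 1 = 1, and hence tw(G) ≤ 1.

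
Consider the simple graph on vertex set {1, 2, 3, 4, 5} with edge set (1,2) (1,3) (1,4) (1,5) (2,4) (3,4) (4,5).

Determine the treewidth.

2

A width-2 tree decomposition is:
Bags: B1 = {1, 2, 4}  B2 = {1, 3, 4}  B3 = {1, 4, 5}
Tree: B1–B2, B1–B3
The largest bag has 3 vertices, giving width 2; this decomposition certifies tw(G) ≤ 2. Conversely, {1, 2, 4} is a clique of size 3, and the vertices of any clique must share a bag in every tree decomposition; so some bag has ≥ 3 vertices and tw(G) ≥ 2. The upper and lower bounds meet at 2, so that is the treewidth.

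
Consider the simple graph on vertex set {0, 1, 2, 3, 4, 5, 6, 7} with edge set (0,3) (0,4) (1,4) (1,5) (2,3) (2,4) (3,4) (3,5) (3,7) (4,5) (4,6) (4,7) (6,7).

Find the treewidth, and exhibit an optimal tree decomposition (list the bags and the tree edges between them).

Treewidth 2.
One optimal decomposition is:
Bags: B1 = {3, 4, 5}  B2 = {3, 4, 7}  B3 = {4, 6, 7}  B4 = {2, 3, 4}  B5 = {0, 3, 4}  B6 = {1, 4, 5}
Tree: B1–B2, B2–B3, B1–B4, B2–B5, B1–B6

The largest bag has 3 vertices, giving width 2; this decomposition certifies tw(G) ≤ 2. On the other hand G contains the 3-clique {1, 4, 5}. A clique must lie in a single bag of any decomposition, so no decomposition can have width below 2. Hence tw(G) = 2 exactly.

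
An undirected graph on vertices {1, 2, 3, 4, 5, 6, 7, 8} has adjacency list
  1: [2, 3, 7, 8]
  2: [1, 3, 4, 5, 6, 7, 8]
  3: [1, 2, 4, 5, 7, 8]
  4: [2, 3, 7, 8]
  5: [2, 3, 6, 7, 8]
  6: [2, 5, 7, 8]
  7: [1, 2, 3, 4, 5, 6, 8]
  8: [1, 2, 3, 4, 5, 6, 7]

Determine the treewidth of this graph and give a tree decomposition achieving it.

Treewidth 4.
Bags: B1 = {2, 3, 4, 7, 8}  B2 = {2, 3, 5, 7, 8}  B3 = {1, 2, 3, 7, 8}  B4 = {2, 5, 6, 7, 8}
Tree: B1–B2, B2–B3, B2–B4

Every bag has size at most 5, so the width is 5 − 1 = 4 and tw(G) ≤ 4. For the lower bound, the 5 vertices {1, 2, 3, 7, 8} are pairwise adjacent, and any tree decomposition puts a clique entirely inside one bag — forcing width ≥ 4. Hence tw(G) = 4 exactly.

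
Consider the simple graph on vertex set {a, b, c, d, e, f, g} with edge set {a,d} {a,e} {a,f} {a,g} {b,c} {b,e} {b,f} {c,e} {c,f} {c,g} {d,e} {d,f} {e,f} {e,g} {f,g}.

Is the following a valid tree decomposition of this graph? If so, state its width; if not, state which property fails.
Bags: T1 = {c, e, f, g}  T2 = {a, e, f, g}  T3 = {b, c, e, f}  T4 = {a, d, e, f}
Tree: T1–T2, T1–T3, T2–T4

Yes; width 3.

Every vertex of G appears in some bag (union = {a, b, c, d, e, f, g}); every edge is covered by a bag; and for each vertex v the set of bags containing v is connected in the bag tree. The decomposition is therefore valid. The largest bag has 4 vertices, so the width is 3.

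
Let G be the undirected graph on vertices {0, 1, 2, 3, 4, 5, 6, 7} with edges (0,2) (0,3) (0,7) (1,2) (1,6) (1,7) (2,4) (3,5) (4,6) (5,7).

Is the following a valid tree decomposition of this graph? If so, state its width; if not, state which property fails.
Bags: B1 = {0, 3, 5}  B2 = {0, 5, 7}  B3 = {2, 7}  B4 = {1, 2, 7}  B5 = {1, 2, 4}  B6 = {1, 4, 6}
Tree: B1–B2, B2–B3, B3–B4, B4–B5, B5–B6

No — edge (0,2) lies in no bag.

A tree decomposition must satisfy three properties: every vertex lies in some bag; for every edge, both endpoints lie together in some bag; and for every vertex, the bags containing it form a connected subtree. Here edge (0,2) lies in no bag, so the decomposition is invalid.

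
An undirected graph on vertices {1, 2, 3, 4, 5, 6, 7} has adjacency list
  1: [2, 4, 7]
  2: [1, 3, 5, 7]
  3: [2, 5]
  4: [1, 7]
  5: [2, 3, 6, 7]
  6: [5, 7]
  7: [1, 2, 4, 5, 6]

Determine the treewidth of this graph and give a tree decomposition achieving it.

Treewidth 2.
One such decomposition:
Bags: B1 = {2, 5, 7}  B2 = {2, 3, 5}  B3 = {1, 2, 7}  B4 = {5, 6, 7}  B5 = {1, 4, 7}
Tree: B1–B2, B1–B3, B1–B4, B3–B5

Every bag has size at most 3, so the width is 3 − 1 = 2 and tw(G) ≤ 2. For the lower bound, the 3 vertices {2, 3, 5} are pairwise adjacent, and any tree decomposition puts a clique entirely inside one bag — forcing width ≥ 2. Combining the bounds, tw(G) = 2.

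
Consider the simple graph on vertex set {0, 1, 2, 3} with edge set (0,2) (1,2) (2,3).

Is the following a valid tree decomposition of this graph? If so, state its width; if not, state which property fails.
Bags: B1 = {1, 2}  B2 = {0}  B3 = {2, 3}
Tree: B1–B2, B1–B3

A tree decomposition must satisfy three properties: every vertex lies in some bag; for every edge, both endpoints lie together in some bag; and for every vertex, the bags containing it form a connected subtree. Here edge (2,0) lies in no bag, so the decomposition is invalid.

No — edge (2,0) lies in no bag.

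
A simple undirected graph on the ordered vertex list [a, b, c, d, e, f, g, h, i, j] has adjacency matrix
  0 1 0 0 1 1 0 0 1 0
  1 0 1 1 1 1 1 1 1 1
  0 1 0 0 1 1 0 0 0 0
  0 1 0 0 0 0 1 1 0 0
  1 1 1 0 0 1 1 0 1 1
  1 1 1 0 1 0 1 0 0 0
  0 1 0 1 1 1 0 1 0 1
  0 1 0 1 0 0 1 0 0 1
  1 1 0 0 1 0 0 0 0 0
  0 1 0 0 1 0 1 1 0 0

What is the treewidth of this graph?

3

A width-3 tree decomposition is:
Bags: B1 = {b, g, h, j}  B2 = {b, e, g, j}  B3 = {b, e, f, g}  B4 = {a, b, e, f}  B5 = {b, c, e, f}  B6 = {b, d, g, h}  B7 = {a, b, e, i}
Tree: B1–B2, B2–B3, B3–B4, B4–B5, B1–B6, B4–B7
Every bag has size at most 4, so the width is 4 − 1 = 3 and tw(G) ≤ 3. On the other hand G contains the 4-clique {b, d, g, h}. A clique must lie in a single bag of any decomposition, so no decomposition can have width below 3. Therefore the treewidth is 3.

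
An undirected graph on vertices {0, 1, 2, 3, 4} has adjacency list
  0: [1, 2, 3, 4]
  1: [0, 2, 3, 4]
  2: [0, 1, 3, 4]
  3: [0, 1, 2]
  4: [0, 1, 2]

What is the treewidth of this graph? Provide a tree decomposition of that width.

Every bag has size at most 4, so the width is 4 − 1 = 3 and tw(G) ≤ 3. On the other hand G contains the 4-clique {0, 1, 2, 3}. A clique must lie in a single bag of any decomposition, so no decomposition can have width below 3. Therefore the treewidth is 3.

Treewidth 3.
Bags: B1 = {0, 1, 2, 4}  B2 = {0, 1, 2, 3}
Tree: B1–B2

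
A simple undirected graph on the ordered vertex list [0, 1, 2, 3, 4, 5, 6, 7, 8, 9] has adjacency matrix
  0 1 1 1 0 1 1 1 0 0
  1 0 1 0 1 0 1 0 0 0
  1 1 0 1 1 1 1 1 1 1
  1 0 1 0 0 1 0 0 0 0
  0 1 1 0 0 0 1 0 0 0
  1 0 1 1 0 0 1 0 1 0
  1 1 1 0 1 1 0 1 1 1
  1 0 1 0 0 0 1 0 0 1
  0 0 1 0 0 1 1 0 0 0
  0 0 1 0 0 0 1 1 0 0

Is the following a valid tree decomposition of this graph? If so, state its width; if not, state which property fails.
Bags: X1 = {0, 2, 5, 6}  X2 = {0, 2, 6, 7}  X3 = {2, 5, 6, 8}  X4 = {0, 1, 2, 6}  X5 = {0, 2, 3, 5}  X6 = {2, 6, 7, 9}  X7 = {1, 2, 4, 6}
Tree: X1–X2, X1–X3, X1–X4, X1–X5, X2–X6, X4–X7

Yes; width 3.

Checking the three conditions: (i) the bags cover all of {0, 1, 2, 3, 4, 5, 6, 7, 8, 9}; (ii) for each edge, some bag contains both endpoints; (iii) the bags containing any fixed vertex form a subtree. All hold, so the decomposition is valid with width 4 − 1 = 3.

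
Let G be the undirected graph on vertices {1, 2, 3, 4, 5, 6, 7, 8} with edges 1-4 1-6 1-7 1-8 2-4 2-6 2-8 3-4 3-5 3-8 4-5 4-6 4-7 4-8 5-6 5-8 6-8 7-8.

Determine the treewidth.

3

A width-3 tree decomposition is:
Bags: B1 = {3, 4, 5, 8}  B2 = {4, 5, 6, 8}  B3 = {1, 4, 6, 8}  B4 = {1, 4, 7, 8}  B5 = {2, 4, 6, 8}
Tree: B1–B2, B2–B3, B3–B4, B2–B5
The largest bag has 4 vertices, giving width 3; this decomposition certifies tw(G) ≤ 3. On the other hand G contains the 4-clique {3, 4, 5, 8}. A clique must lie in a single bag of any decomposition, so no decomposition can have width below 3. Therefore the treewidth is 3.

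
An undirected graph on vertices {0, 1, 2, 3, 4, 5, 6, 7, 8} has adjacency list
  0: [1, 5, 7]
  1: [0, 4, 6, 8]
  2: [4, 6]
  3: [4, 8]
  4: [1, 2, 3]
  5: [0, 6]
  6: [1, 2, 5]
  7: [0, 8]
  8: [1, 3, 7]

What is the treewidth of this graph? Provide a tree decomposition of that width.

Treewidth 3.
Bags: B1 = {0, 2, 5, 6}  B2 = {0, 1, 2, 6}  B3 = {0, 1, 2, 4}  B4 = {0, 1, 4, 7}  B5 = {1, 4, 7, 8}  B6 = {3, 4, 7, 8}
Tree: B1–B2, B2–B3, B3–B4, B4–B5, B5–B6

Every bag has size at most 4, so the width is 4 − 1 = 3 and tw(G) ≤ 3. For the lower bound: the 4 vertex sets {2,5,6}, {0}, {1}, {3,4,7,8} are disjoint, each induces a connected subgraph, and every pair is joined by at least one edge of G. Contracting each set to a single vertex therefore yields K_{4} as a minor, and since treewidth is minor-monotone, tw(G) ≥ tw(K_{4}) = 3. Hence tw(G) = 3 exactly.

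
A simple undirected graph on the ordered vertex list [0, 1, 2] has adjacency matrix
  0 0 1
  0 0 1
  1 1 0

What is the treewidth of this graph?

1

A width-1 tree decomposition is:
Bags: B1 = {1, 2}  B2 = {0, 2}
Tree: B1–B2
Each bag holds 2 vertices, so the decomposition has width 1, which upper-bounds the treewidth. Since G has at least one edge (e.g. 2–1), it is not an edgeless graph, so tw(G) ≥ 1. The upper and lower bounds meet at 1, so that is the treewidth.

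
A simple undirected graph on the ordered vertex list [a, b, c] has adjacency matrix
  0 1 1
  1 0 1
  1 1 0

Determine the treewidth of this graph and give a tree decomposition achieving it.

With just one bag of size 3, the width is 3 − 1 = 2, so tw(G) ≤ 2. Conversely, {a, b, c} is a clique of size 3, and the vertices of any clique must share a bag in every tree decomposition; so some bag has ≥ 3 vertices and tw(G) ≥ 2. The upper and lower bounds meet at 2, so that is the treewidth.

Treewidth 2.
One optimal decomposition is:
Bags: B1 = {a, b, c}
Tree: (single bag)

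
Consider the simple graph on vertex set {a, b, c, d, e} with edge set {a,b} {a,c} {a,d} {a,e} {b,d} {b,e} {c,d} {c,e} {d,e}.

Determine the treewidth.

3

A width-3 tree decomposition is:
Bags: B1 = {a, c, d, e}  B2 = {a, b, d, e}
Tree: B1–B2
Each bag holds 4 vertices, so the decomposition has width 3, which upper-bounds the treewidth. For the lower bound, the 4 vertices {a, c, d, e} are pairwise adjacent, and any tree decomposition puts a clique entirely inside one bag — forcing width ≥ 3. Combining the bounds, tw(G) = 3.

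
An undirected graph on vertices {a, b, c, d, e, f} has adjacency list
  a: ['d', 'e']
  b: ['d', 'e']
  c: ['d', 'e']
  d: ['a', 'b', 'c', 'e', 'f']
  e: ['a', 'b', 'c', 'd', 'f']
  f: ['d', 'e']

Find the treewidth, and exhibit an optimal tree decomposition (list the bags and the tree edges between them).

Each bag holds 3 vertices, so the decomposition has width 2, which upper-bounds the treewidth. On the other hand G contains the 3-clique {d, e, f}. A clique must lie in a single bag of any decomposition, so no decomposition can have width below 2. The upper and lower bounds meet at 2, so that is the treewidth.

Treewidth 2.
One optimal decomposition is:
Bags: B1 = {d, e, f}  B2 = {a, d, e}  B3 = {b, d, e}  B4 = {c, d, e}
Tree: B1–B2, B2–B3, B1–B4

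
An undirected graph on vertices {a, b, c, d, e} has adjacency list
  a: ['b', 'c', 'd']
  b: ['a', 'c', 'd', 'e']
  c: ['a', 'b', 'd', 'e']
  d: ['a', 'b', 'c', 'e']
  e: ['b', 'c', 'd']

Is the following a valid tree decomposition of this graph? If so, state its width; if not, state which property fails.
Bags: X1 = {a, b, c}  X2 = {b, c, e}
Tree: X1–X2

A tree decomposition must satisfy three properties: every vertex lies in some bag; for every edge, both endpoints lie together in some bag; and for every vertex, the bags containing it form a connected subtree. Here vertex d appears in no bag, so the decomposition is invalid.

No — vertex d appears in no bag.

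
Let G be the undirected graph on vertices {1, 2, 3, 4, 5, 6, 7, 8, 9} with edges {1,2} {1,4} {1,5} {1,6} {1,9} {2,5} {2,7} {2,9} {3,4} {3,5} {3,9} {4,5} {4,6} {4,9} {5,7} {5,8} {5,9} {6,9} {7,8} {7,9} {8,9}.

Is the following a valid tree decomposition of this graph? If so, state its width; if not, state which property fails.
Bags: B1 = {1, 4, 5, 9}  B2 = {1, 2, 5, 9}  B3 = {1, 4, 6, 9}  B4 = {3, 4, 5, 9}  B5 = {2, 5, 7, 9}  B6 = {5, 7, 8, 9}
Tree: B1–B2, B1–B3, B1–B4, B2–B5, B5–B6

Yes; width 3.

Checking the three conditions: (i) the bags cover all of {1, 2, 3, 4, 5, 6, 7, 8, 9}; (ii) for each edge, some bag contains both endpoints; (iii) the bags containing any fixed vertex form a subtree. All hold, so the decomposition is valid with width 4 − 1 = 3.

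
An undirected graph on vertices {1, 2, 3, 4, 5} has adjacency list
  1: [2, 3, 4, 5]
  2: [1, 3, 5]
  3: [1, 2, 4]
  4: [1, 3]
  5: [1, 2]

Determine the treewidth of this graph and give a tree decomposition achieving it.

Treewidth 2.
One such decomposition:
Bags: B1 = {1, 2, 5}  B2 = {1, 2, 3}  B3 = {1, 3, 4}
Tree: B1–B2, B2–B3

The largest bag has 3 vertices, giving width 2; this decomposition certifies tw(G) ≤ 2. For the lower bound, the 3 vertices {1, 2, 3} are pairwise adjacent, and any tree decomposition puts a clique entirely inside one bag — forcing width ≥ 2. The upper and lower bounds meet at 2, so that is the treewidth.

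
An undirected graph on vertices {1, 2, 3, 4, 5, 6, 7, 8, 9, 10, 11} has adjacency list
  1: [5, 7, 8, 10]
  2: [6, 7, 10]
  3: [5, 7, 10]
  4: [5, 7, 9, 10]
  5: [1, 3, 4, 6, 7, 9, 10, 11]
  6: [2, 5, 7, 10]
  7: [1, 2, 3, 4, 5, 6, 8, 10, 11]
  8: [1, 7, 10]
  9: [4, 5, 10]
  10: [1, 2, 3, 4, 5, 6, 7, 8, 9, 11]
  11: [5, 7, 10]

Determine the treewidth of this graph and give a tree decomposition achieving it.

Treewidth 3.
Bags: B1 = {4, 5, 7, 10}  B2 = {3, 5, 7, 10}  B3 = {5, 6, 7, 10}  B4 = {1, 5, 7, 10}  B5 = {1, 7, 8, 10}  B6 = {5, 7, 10, 11}  B7 = {4, 5, 9, 10}  B8 = {2, 6, 7, 10}
Tree: B1–B2, B2–B3, B3–B4, B4–B5, B3–B6, B1–B7, B3–B8

Every bag has size at most 4, so the width is 4 − 1 = 3 and tw(G) ≤ 3. On the other hand G contains the 4-clique {4, 5, 9, 10}. A clique must lie in a single bag of any decomposition, so no decomposition can have width below 3. Combining the bounds, tw(G) = 3.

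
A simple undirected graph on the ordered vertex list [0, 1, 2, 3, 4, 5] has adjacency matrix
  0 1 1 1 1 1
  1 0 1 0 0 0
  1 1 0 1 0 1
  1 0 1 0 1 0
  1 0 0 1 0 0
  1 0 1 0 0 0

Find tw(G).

2

A width-2 tree decomposition is:
Bags: B1 = {0, 2, 5}  B2 = {0, 2, 3}  B3 = {0, 1, 2}  B4 = {0, 3, 4}
Tree: B1–B2, B1–B3, B2–B4
Each bag holds 3 vertices, so the decomposition has width 2, which upper-bounds the treewidth. For the lower bound, the 3 vertices {0, 1, 2} are pairwise adjacent, and any tree decomposition puts a clique entirely inside one bag — forcing width ≥ 2. Hence tw(G) = 2 exactly.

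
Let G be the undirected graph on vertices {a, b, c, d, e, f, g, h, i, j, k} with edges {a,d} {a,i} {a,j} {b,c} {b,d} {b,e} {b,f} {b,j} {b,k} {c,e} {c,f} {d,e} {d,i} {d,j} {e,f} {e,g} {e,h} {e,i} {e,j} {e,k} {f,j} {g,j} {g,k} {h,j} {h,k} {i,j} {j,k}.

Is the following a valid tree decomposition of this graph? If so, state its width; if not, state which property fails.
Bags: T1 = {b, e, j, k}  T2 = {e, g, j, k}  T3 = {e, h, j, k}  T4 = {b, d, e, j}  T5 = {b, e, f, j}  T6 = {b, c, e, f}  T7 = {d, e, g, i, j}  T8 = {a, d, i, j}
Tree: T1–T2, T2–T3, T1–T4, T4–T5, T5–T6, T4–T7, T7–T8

No — bags containing vertex g are not connected in the tree.

A tree decomposition must satisfy three properties: every vertex lies in some bag; for every edge, both endpoints lie together in some bag; and for every vertex, the bags containing it form a connected subtree. Here bags containing vertex g are not connected in the tree, so the decomposition is invalid.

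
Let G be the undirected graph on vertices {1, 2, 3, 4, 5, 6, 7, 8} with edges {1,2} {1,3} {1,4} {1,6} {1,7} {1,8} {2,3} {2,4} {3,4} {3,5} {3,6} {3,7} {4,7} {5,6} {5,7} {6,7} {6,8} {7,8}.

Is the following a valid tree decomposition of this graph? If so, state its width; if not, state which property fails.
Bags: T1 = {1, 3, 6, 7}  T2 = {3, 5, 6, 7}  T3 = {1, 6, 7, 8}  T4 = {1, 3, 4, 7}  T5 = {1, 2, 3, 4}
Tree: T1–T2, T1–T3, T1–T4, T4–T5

Vertex coverage: the bags together contain {1, 2, 3, 4, 5, 6, 7, 8}, the full vertex set. Edge coverage: each edge of G has both endpoints in at least one bag. Running intersection: for every vertex, the bags containing it form a connected subtree. All three properties hold, so this is a valid tree decomposition of width max|bag| − 1 = 3, and hence tw(G) ≤ 3.

Yes; width 3.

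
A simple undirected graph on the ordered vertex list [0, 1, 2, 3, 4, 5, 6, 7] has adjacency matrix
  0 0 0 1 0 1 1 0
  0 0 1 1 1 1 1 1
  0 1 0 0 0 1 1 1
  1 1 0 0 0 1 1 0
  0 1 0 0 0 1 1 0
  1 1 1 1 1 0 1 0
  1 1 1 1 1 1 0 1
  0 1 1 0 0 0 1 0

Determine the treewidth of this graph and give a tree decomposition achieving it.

The largest bag has 4 vertices, giving width 3; this decomposition certifies tw(G) ≤ 3. On the other hand G contains the 4-clique {0, 3, 5, 6}. A clique must lie in a single bag of any decomposition, so no decomposition can have width below 3. Hence tw(G) = 3 exactly.

Treewidth 3.
Bags: B1 = {1, 4, 5, 6}  B2 = {1, 2, 5, 6}  B3 = {1, 3, 5, 6}  B4 = {0, 3, 5, 6}  B5 = {1, 2, 6, 7}
Tree: B1–B2, B2–B3, B3–B4, B2–B5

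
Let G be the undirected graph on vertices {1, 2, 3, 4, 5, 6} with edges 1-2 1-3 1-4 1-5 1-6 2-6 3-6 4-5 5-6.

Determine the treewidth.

2

A width-2 tree decomposition is:
Bags: B1 = {1, 2, 6}  B2 = {1, 5, 6}  B3 = {1, 4, 5}  B4 = {1, 3, 6}
Tree: B1–B2, B2–B3, B1–B4
Each bag holds 3 vertices, so the decomposition has width 2, which upper-bounds the treewidth. For the lower bound, the 3 vertices {1, 4, 5} are pairwise adjacent, and any tree decomposition puts a clique entirely inside one bag — forcing width ≥ 2. Hence tw(G) = 2 exactly.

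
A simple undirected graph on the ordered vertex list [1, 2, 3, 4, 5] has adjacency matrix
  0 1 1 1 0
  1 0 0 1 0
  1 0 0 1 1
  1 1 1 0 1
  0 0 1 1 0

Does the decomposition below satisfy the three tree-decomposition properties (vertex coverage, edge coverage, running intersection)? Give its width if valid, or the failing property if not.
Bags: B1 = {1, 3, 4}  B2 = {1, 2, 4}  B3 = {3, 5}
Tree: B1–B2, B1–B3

A tree decomposition must satisfy three properties: every vertex lies in some bag; for every edge, both endpoints lie together in some bag; and for every vertex, the bags containing it form a connected subtree. Here edge (4,5) lies in no bag, so the decomposition is invalid.

No — edge (4,5) lies in no bag.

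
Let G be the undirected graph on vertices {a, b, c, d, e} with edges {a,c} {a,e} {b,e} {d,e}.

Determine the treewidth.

A width-1 tree decomposition is:
Bags: B1 = {b, e}  B2 = {a, e}  B3 = {d, e}  B4 = {a, c}
Tree: B1–B2, B2–B3, B2–B4
Every bag has size at most 2, so the width is 2 − 1 = 1 and tw(G) ≤ 1. Any graph with an edge has treewidth ≥ 1, and G has the edge b–e. The upper and lower bounds meet at 1, so that is the treewidth.

1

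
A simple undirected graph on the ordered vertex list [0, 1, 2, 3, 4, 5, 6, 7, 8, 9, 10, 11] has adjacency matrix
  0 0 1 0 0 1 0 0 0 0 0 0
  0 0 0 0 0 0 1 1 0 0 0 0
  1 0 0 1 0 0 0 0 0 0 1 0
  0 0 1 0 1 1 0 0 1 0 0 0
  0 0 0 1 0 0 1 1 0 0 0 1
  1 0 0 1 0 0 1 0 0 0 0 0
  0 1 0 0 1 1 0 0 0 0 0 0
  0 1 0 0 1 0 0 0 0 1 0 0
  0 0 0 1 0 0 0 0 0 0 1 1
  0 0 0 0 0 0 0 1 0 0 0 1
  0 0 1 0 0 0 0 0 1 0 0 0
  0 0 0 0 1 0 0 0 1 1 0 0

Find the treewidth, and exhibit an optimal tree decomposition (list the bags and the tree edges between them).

Each bag holds 4 vertices, so the decomposition has width 3, which upper-bounds the treewidth. For the lower bound: the 4 vertex sets {0,2,10}, {8}, {3}, {4,5,6,11} are disjoint, each induces a connected subgraph, and every pair is joined by at least one edge of G. Contracting each set to a single vertex therefore yields K_{4} as a minor, and since treewidth is minor-monotone, tw(G) ≥ tw(K_{4}) = 3. Therefore the treewidth is 3.

Treewidth 3.
Bags: B1 = {0, 2, 8, 10}  B2 = {0, 2, 3, 8}  B3 = {0, 3, 5, 8}  B4 = {3, 5, 8, 11}  B5 = {3, 4, 5, 11}  B6 = {4, 5, 6, 11}  B7 = {4, 6, 9, 11}  B8 = {4, 6, 7, 9}  B9 = {1, 6, 7, 9}
Tree: B1–B2, B2–B3, B3–B4, B4–B5, B5–B6, B6–B7, B7–B8, B8–B9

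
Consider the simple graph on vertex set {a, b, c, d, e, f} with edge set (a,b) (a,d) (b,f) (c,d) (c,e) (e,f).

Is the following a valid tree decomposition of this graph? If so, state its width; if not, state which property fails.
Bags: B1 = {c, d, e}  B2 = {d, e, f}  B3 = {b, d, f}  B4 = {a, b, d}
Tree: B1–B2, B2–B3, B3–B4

Yes; width 2.

Vertex coverage: the bags together contain {a, b, c, d, e, f}, the full vertex set. Edge coverage: each edge of G has both endpoints in at least one bag. Running intersection: for every vertex, the bags containing it form a connected subtree. All three properties hold, so this is a valid tree decomposition of width max|bag| − 1 = 2, and hence tw(G) ≤ 2.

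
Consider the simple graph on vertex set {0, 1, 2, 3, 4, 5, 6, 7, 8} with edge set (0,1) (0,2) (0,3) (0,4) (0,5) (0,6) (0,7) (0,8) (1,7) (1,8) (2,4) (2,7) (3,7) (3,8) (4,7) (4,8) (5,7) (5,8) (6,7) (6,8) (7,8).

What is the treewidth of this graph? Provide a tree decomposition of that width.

The largest bag has 4 vertices, giving width 3; this decomposition certifies tw(G) ≤ 3. On the other hand G contains the 4-clique {0, 1, 7, 8}. A clique must lie in a single bag of any decomposition, so no decomposition can have width below 3. Combining the bounds, tw(G) = 3.

Treewidth 3.
One such decomposition:
Bags: B1 = {0, 5, 7, 8}  B2 = {0, 4, 7, 8}  B3 = {0, 2, 4, 7}  B4 = {0, 1, 7, 8}  B5 = {0, 6, 7, 8}  B6 = {0, 3, 7, 8}
Tree: B1–B2, B2–B3, B2–B4, B4–B5, B2–B6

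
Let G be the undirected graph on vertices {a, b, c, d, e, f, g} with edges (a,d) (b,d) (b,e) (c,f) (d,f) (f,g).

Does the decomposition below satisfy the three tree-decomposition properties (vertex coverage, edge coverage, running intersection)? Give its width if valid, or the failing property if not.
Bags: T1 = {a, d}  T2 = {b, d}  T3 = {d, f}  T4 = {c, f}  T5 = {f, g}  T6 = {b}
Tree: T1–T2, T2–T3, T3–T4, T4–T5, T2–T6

A tree decomposition must satisfy three properties: every vertex lies in some bag; for every edge, both endpoints lie together in some bag; and for every vertex, the bags containing it form a connected subtree. Here vertex e appears in no bag, so the decomposition is invalid.

No — vertex e appears in no bag.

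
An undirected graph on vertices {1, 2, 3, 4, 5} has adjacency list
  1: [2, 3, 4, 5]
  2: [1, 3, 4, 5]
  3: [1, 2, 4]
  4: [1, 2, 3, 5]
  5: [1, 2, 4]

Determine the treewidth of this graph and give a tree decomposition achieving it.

Each bag holds 4 vertices, so the decomposition has width 3, which upper-bounds the treewidth. Conversely, {1, 2, 3, 4} is a clique of size 4, and the vertices of any clique must share a bag in every tree decomposition; so some bag has ≥ 4 vertices and tw(G) ≥ 3. Combining the bounds, tw(G) = 3.

Treewidth 3.
One optimal decomposition is:
Bags: B1 = {1, 2, 3, 4}  B2 = {1, 2, 4, 5}
Tree: B1–B2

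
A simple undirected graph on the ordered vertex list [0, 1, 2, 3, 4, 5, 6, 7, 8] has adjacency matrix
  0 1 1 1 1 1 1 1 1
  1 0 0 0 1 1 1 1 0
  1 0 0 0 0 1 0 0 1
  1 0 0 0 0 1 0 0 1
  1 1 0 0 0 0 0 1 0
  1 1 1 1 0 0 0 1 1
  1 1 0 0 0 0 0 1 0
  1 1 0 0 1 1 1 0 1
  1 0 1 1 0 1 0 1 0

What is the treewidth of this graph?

A width-3 tree decomposition is:
Bags: B1 = {0, 1, 6, 7}  B2 = {0, 1, 5, 7}  B3 = {0, 5, 7, 8}  B4 = {0, 3, 5, 8}  B5 = {0, 1, 4, 7}  B6 = {0, 2, 5, 8}
Tree: B1–B2, B2–B3, B3–B4, B2–B5, B4–B6
The largest bag has 4 vertices, giving width 3; this decomposition certifies tw(G) ≤ 3. Conversely, {0, 1, 4, 7} is a clique of size 4, and the vertices of any clique must share a bag in every tree decomposition; so some bag has ≥ 4 vertices and tw(G) ≥ 3. Therefore the treewidth is 3.

3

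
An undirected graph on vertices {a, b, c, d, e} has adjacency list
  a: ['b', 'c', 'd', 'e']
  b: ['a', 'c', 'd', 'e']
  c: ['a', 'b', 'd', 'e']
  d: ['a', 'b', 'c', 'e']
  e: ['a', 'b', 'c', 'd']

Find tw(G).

4

A width-4 tree decomposition is:
Bags: B1 = {a, b, c, d, e}
Tree: (single bag)
With just one bag of size 5, the width is 5 − 1 = 4, so tw(G) ≤ 4. On the other hand G contains the 5-clique {a, b, c, d, e}. A clique must lie in a single bag of any decomposition, so no decomposition can have width below 4. Hence tw(G) = 4 exactly.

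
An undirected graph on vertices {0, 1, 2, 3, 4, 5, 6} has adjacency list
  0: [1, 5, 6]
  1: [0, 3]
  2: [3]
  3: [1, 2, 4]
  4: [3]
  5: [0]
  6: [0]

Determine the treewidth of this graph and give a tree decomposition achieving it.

Every bag has size at most 2, so the width is 2 − 1 = 1 and tw(G) ≤ 1. Any graph with an edge has treewidth ≥ 1, and G has the edge 3–1. Hence tw(G) = 1 exactly.

Treewidth 1.
Bags: B1 = {1, 3}  B2 = {3, 4}  B3 = {0, 1}  B4 = {0, 5}  B5 = {2, 3}  B6 = {0, 6}
Tree: B1–B2, B1–B3, B3–B4, B1–B5, B4–B6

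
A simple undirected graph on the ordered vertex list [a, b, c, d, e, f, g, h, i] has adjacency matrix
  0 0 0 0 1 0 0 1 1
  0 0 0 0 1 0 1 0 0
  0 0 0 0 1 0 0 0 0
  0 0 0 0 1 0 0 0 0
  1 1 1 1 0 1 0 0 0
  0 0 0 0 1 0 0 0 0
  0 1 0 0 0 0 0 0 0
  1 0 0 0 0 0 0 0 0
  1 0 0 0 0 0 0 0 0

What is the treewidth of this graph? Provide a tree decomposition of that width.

The largest bag has 2 vertices, giving width 1; this decomposition certifies tw(G) ≤ 1. G has an edge, so its treewidth is at least 1. Hence tw(G) = 1 exactly.

Treewidth 1.
Bags: B1 = {b, e}  B2 = {a, e}  B3 = {d, e}  B4 = {a, i}  B5 = {c, e}  B6 = {a, h}  B7 = {b, g}  B8 = {e, f}
Tree: B1–B2, B2–B3, B2–B4, B2–B5, B2–B6, B1–B7, B2–B8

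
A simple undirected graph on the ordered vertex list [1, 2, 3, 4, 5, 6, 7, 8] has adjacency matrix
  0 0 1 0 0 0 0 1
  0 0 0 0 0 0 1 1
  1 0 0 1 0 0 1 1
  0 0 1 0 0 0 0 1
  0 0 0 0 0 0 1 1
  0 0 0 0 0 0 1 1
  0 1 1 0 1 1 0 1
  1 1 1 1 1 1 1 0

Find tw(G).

A width-2 tree decomposition is:
Bags: B1 = {2, 7, 8}  B2 = {3, 7, 8}  B3 = {1, 3, 8}  B4 = {5, 7, 8}  B5 = {3, 4, 8}  B6 = {6, 7, 8}
Tree: B1–B2, B2–B3, B1–B4, B2–B5, B1–B6
Every bag has size at most 3, so the width is 3 − 1 = 2 and tw(G) ≤ 2. For the lower bound, the 3 vertices {1, 3, 8} are pairwise adjacent, and any tree decomposition puts a clique entirely inside one bag — forcing width ≥ 2. Hence tw(G) = 2 exactly.

2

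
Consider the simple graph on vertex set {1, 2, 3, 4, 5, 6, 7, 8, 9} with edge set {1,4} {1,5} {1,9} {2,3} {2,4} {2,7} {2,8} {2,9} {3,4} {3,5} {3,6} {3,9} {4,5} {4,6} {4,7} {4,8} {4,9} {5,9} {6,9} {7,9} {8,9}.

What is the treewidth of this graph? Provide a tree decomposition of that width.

Treewidth 3.
One such decomposition:
Bags: B1 = {1, 4, 5, 9}  B2 = {3, 4, 5, 9}  B3 = {2, 3, 4, 9}  B4 = {3, 4, 6, 9}  B5 = {2, 4, 8, 9}  B6 = {2, 4, 7, 9}
Tree: B1–B2, B2–B3, B2–B4, B3–B5, B3–B6

The largest bag has 4 vertices, giving width 3; this decomposition certifies tw(G) ≤ 3. On the other hand G contains the 4-clique {1, 4, 5, 9}. A clique must lie in a single bag of any decomposition, so no decomposition can have width below 3. Hence tw(G) = 3 exactly.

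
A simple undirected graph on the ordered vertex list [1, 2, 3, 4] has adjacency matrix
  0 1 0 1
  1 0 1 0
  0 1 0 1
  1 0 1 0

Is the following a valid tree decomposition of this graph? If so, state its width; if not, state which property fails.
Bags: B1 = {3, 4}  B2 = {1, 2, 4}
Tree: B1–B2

A tree decomposition must satisfy three properties: every vertex lies in some bag; for every edge, both endpoints lie together in some bag; and for every vertex, the bags containing it form a connected subtree. Here edge (2,3) lies in no bag, so the decomposition is invalid.

No — edge (2,3) lies in no bag.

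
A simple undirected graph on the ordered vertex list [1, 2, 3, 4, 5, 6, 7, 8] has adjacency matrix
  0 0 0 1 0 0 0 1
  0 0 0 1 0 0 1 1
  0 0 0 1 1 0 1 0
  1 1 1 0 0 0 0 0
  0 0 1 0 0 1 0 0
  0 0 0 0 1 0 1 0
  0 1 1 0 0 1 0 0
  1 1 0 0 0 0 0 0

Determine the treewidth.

2

A width-2 tree decomposition is:
Bags: B1 = {1, 2, 8}  B2 = {1, 2, 4}  B3 = {2, 4, 7}  B4 = {3, 4, 7}  B5 = {3, 6, 7}  B6 = {3, 5, 6}
Tree: B1–B2, B2–B3, B3–B4, B4–B5, B5–B6
Every bag has size at most 3, so the width is 3 − 1 = 2 and tw(G) ≤ 2. Since 8–1–4–2–8 is a cycle in G, G is not acyclic. Forests are exactly the graphs of treewidth ≤ 1, so tw(G) ≥ 2. The upper and lower bounds meet at 2, so that is the treewidth.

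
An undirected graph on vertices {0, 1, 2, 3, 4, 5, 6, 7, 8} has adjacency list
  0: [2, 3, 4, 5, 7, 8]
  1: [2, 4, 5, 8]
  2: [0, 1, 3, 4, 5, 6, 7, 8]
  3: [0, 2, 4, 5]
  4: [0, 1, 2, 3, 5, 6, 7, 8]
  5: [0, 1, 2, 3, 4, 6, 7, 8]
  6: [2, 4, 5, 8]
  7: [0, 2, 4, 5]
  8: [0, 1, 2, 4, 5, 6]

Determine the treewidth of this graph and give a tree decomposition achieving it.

Each bag holds 5 vertices, so the decomposition has width 4, which upper-bounds the treewidth. Conversely, {0, 2, 4, 5, 8} is a clique of size 5, and the vertices of any clique must share a bag in every tree decomposition; so some bag has ≥ 5 vertices and tw(G) ≥ 4. Hence tw(G) = 4 exactly.

Treewidth 4.
One such decomposition:
Bags: B1 = {0, 2, 4, 5, 8}  B2 = {2, 4, 5, 6, 8}  B3 = {0, 2, 3, 4, 5}  B4 = {0, 2, 4, 5, 7}  B5 = {1, 2, 4, 5, 8}
Tree: B1–B2, B1–B3, B1–B4, B1–B5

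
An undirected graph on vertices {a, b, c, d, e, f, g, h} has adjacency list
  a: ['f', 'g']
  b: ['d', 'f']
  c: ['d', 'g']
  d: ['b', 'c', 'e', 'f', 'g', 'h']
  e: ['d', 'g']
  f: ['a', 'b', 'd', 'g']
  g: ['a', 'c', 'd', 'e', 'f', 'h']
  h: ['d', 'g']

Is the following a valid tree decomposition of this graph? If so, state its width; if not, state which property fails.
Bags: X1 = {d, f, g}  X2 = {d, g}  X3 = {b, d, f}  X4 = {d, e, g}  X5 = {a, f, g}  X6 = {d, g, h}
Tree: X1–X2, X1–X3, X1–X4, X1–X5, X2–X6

No — vertex c appears in no bag.

A tree decomposition must satisfy three properties: every vertex lies in some bag; for every edge, both endpoints lie together in some bag; and for every vertex, the bags containing it form a connected subtree. Here vertex c appears in no bag, so the decomposition is invalid.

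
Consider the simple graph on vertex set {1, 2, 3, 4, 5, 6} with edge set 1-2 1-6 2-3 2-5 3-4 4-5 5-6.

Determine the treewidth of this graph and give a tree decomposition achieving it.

Each bag holds 3 vertices, so the decomposition has width 2, which upper-bounds the treewidth. For the lower bound, G contains the cycle 1–6–5–2–1, so G is not a forest; only forests have treewidth ≤ 1, hence tw(G) ≥ 2. The upper and lower bounds meet at 2, so that is the treewidth.

Treewidth 2.
One optimal decomposition is:
Bags: B1 = {1, 2, 6}  B2 = {2, 5, 6}  B3 = {2, 3, 5}  B4 = {3, 4, 5}
Tree: B1–B2, B2–B3, B3–B4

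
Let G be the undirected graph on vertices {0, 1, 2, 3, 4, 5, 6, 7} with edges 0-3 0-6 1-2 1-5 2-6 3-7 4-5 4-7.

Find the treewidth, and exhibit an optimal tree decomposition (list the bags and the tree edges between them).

Treewidth 2.
One optimal decomposition is:
Bags: B1 = {3, 4, 7}  B2 = {0, 3, 4}  B3 = {0, 4, 6}  B4 = {2, 4, 6}  B5 = {1, 2, 4}  B6 = {1, 4, 5}
Tree: B1–B2, B2–B3, B3–B4, B4–B5, B5–B6

Each bag holds 3 vertices, so the decomposition has width 2, which upper-bounds the treewidth. The edges 4–7–3–0–6–2–1–5–4 form a cycle, so G is not a tree and its treewidth is at least 2. Therefore the treewidth is 2.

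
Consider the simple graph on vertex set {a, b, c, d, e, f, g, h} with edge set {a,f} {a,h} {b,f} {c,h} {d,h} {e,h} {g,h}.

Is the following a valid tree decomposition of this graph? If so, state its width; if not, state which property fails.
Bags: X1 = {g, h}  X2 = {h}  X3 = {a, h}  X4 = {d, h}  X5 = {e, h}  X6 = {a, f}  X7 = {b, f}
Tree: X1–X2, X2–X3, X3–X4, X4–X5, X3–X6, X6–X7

A tree decomposition must satisfy three properties: every vertex lies in some bag; for every edge, both endpoints lie together in some bag; and for every vertex, the bags containing it form a connected subtree. Here vertex c appears in no bag, so the decomposition is invalid.

No — vertex c appears in no bag.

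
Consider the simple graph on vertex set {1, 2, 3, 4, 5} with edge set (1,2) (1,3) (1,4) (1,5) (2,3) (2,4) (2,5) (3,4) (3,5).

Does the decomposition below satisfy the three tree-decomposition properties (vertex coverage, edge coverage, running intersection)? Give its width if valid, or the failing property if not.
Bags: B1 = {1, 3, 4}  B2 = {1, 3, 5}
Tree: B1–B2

No — vertex 2 appears in no bag.

A tree decomposition must satisfy three properties: every vertex lies in some bag; for every edge, both endpoints lie together in some bag; and for every vertex, the bags containing it form a connected subtree. Here vertex 2 appears in no bag, so the decomposition is invalid.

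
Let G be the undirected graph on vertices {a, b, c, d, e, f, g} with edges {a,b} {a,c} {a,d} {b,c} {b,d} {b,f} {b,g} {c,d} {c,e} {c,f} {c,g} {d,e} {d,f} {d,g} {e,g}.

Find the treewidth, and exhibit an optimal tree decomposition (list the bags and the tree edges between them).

The largest bag has 4 vertices, giving width 3; this decomposition certifies tw(G) ≤ 3. For the lower bound, the 4 vertices {c, d, e, g} are pairwise adjacent, and any tree decomposition puts a clique entirely inside one bag — forcing width ≥ 3. Therefore the treewidth is 3.

Treewidth 3.
Bags: B1 = {b, c, d, f}  B2 = {b, c, d, g}  B3 = {a, b, c, d}  B4 = {c, d, e, g}
Tree: B1–B2, B1–B3, B2–B4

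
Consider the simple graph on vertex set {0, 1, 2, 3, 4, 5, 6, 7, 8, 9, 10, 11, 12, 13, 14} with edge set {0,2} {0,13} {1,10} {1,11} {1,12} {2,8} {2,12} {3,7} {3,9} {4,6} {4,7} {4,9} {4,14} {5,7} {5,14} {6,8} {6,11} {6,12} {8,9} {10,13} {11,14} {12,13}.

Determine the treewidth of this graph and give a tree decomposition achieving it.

Treewidth 3.
One such decomposition:
Bags: B1 = {0, 1, 10, 13}  B2 = {0, 1, 12, 13}  B3 = {0, 1, 2, 12}  B4 = {1, 2, 11, 12}  B5 = {2, 6, 11, 12}  B6 = {2, 6, 8, 11}  B7 = {6, 8, 11, 14}  B8 = {4, 6, 8, 14}  B9 = {4, 8, 9, 14}  B10 = {4, 5, 9, 14}  B11 = {4, 5, 7, 9}  B12 = {3, 5, 7, 9}
Tree: B1–B2, B2–B3, B3–B4, B4–B5, B5–B6, B6–B7, B7–B8, B8–B9, B9–B10, B10–B11, B11–B12

Every bag has size at most 4, so the width is 4 − 1 = 3 and tw(G) ≤ 3. For the lower bound: the 4 vertex sets {0,10,13}, {1}, {12}, {2,6,8,11} are disjoint, each induces a connected subgraph, and every pair is joined by at least one edge of G. Contracting each set to a single vertex therefore yields K_{4} as a minor, and since treewidth is minor-monotone, tw(G) ≥ tw(K_{4}) = 3. Hence tw(G) = 3 exactly.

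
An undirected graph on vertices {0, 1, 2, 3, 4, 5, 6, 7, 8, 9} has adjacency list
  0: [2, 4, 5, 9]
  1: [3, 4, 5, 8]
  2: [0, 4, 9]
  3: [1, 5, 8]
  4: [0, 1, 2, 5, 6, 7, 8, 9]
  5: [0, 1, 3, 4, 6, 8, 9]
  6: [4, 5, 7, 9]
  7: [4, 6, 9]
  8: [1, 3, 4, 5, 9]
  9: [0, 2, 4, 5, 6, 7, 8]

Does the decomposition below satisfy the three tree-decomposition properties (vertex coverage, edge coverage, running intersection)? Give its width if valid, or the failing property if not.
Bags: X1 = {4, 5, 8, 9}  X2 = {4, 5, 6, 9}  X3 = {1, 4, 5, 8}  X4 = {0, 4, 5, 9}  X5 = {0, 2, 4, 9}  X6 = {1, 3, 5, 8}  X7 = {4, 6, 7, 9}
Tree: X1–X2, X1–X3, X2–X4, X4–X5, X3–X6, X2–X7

Checking the three conditions: (i) the bags cover all of {0, 1, 2, 3, 4, 5, 6, 7, 8, 9}; (ii) for each edge, some bag contains both endpoints; (iii) the bags containing any fixed vertex form a subtree. All hold, so the decomposition is valid with width 4 − 1 = 3.

Yes; width 3.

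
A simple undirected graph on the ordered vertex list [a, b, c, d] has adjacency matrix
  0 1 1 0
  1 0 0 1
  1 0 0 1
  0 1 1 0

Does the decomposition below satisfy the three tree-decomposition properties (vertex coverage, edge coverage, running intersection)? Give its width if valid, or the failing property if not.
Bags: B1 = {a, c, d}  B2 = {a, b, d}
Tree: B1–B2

Vertex coverage: the bags together contain {a, b, c, d}, the full vertex set. Edge coverage: each edge of G has both endpoints in at least one bag. Running intersection: for every vertex, the bags containing it form a connected subtree. All three properties hold, so this is a valid tree decomposition of width max|bag| − 1 = 2, and hence tw(G) ≤ 2.

Yes; width 2.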